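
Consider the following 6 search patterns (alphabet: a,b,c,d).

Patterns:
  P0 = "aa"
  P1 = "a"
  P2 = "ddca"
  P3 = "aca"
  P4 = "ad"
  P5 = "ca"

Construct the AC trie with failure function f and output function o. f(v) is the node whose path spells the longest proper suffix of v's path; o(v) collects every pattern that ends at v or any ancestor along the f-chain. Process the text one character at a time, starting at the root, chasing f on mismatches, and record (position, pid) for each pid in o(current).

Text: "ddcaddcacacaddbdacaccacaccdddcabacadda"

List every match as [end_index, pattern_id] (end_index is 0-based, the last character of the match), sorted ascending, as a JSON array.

Build automaton:
Trie nodes:
  n0 'ε': a→1 c→10 d→3
  n1 'a': a→2 c→7 d→9  [P1 ends]
  n2 'aa': ·  [P0 ends]
  n3 'd': d→4
  n4 'dd': c→5
  n5 'ddc': a→6
  n6 'ddca': ·  [P2 ends]
  n7 'ac': a→8
  n8 'aca': ·  [P3 ends]
  n9 'ad': ·  [P4 ends]
  n10 'c': a→11
  n11 'ca': ·  [P5 ends]

BFS fail/out derivation:
  n1('a'): parent n0 fail=0; on 'a' 0 → fail=0;  out {1}∪∅={1}
  n3('d'): parent n0 fail=0; on 'd' 0 → fail=0;  out ∅∪∅=∅
  n10('c'): parent n0 fail=0; on 'c' 0 → fail=0;  out ∅∪∅=∅
  n2('aa'): parent n1 fail=0; on 'a' 0 → fail=1;  out {0}∪{1}={0,1}
  n4('dd'): parent n3 fail=0; on 'd' 0 → fail=3;  out ∅∪∅=∅
  n7('ac'): parent n1 fail=0; on 'c' 0 → fail=10;  out ∅∪∅=∅
  n9('ad'): parent n1 fail=0; on 'd' 0 → fail=3;  out {4}∪∅={4}
  n11('ca'): parent n10 fail=0; on 'a' 0 → fail=1;  out {5}∪{1}={1,5}
  n5('ddc'): parent n4 fail=3; on 'c' 3→0 → fail=10;  out ∅∪∅=∅
  n8('aca'): parent n7 fail=10; on 'a' 10 → fail=11;  out {3}∪{1,5}={1,3,5}
  n6('ddca'): parent n5 fail=10; on 'a' 10 → fail=11;  out {2}∪{1,5}={1,2,5}

Text stream:
[0] read 'd'  n0⇒n3
[1] read 'd'  n3⇒n4
[2] read 'c'  n4⇒n5
[3] read 'a'  n5⇒n6  ** P1@[3:3],P2@[0:3],P5@[2:3]
[4] read 'd'  n6⇒n9 (via fail)  ** P4@[3:4]
[5] read 'd'  n9⇒n4 (via fail)
[6] read 'c'  n4⇒n5
[7] read 'a'  n5⇒n6  ** P1@[7:7],P2@[4:7],P5@[6:7]
[8] read 'c'  n6⇒n7 (via fail)
[9] read 'a'  n7⇒n8  ** P1@[9:9],P3@[7:9],P5@[8:9]
[10] read 'c'  n8⇒n7 (via fail)
[11] read 'a'  n7⇒n8  ** P1@[11:11],P3@[9:11],P5@[10:11]
[12] read 'd'  n8⇒n9 (via fail)  ** P4@[11:12]
[13] read 'd'  n9⇒n4 (via fail)
[14] read 'b'  n4⇒n0 (via fail)
[15] read 'd'  n0⇒n3
[16] read 'a'  n3⇒n1 (via fail)  ** P1@[16:16]
[17] read 'c'  n1⇒n7
[18] read 'a'  n7⇒n8  ** P1@[18:18],P3@[16:18],P5@[17:18]
[19] read 'c'  n8⇒n7 (via fail)
[20] read 'c'  n7⇒n10 (via fail)
[21] read 'a'  n10⇒n11  ** P1@[21:21],P5@[20:21]
[22] read 'c'  n11⇒n7 (via fail)
[23] read 'a'  n7⇒n8  ** P1@[23:23],P3@[21:23],P5@[22:23]
[24] read 'c'  n8⇒n7 (via fail)
[25] read 'c'  n7⇒n10 (via fail)
[26] read 'd'  n10⇒n3 (via fail)
[27] read 'd'  n3⇒n4
[28] read 'd'  n4⇒n4 (via fail)
[29] read 'c'  n4⇒n5
[30] read 'a'  n5⇒n6  ** P1@[30:30],P2@[27:30],P5@[29:30]
[31] read 'b'  n6⇒n0 (via fail)
[32] read 'a'  n0⇒n1  ** P1@[32:32]
[33] read 'c'  n1⇒n7
[34] read 'a'  n7⇒n8  ** P1@[34:34],P3@[32:34],P5@[33:34]
[35] read 'd'  n8⇒n9 (via fail)  ** P4@[34:35]
[36] read 'd'  n9⇒n4 (via fail)
[37] read 'a'  n4⇒n1 (via fail)  ** P1@[37:37]

Result: [[3,1],[3,2],[3,5],[4,4],[7,1],[7,2],[7,5],[9,1],[9,3],[9,5],[11,1],[11,3],[11,5],[12,4],[16,1],[18,1],[18,3],[18,5],[21,1],[21,5],[23,1],[23,3],[23,5],[30,1],[30,2],[30,5],[32,1],[34,1],[34,3],[34,5],[35,4],[37,1]]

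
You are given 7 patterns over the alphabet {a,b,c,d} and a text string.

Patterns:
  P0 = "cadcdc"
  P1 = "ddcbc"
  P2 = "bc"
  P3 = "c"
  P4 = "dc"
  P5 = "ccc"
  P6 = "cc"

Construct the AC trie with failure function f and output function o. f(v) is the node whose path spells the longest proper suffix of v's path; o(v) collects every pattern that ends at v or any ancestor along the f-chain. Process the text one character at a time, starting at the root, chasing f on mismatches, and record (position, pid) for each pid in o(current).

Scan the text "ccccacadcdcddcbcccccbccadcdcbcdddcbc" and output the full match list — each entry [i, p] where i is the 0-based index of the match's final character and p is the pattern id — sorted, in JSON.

Construct AC machine:
Trie nodes:
  n0 'ε': b→12 c→1 d→7
  n1 'c': a→2 c→15  ←P3
  n2 'ca': d→3
  n3 'cad': c→4
  n4 'cadc': d→5
  n5 'cadcd': c→6
  n6 'cadcdc': ·  ←P0
  n7 'd': c→14 d→8
  n8 'dd': c→9
  n9 'ddc': b→10
  n10 'ddcb': c→11
  n11 'ddcbc': ·  ←P1
  n12 'b': c→13
  n13 'bc': ·  ←P2
  n14 'dc': ·  ←P4
  n15 'cc': c→16  ←P6
  n16 'ccc': ·  ←P5

BFS fail/out derivation:
  n1('c'): parent n0 fail=0; on 'c' 0 → fail=0;  out {3}∪∅={3}
  n7('d'): parent n0 fail=0; on 'd' 0 → fail=0;  out ∅∪∅=∅
  n12('b'): parent n0 fail=0; on 'b' 0 → fail=0;  out ∅∪∅=∅
  n2('ca'): parent n1 fail=0; on 'a' 0 → fail=0;  out ∅∪∅=∅
  n8('dd'): parent n7 fail=0; on 'd' 0 → fail=7;  out ∅∪∅=∅
  n13('bc'): parent n12 fail=0; on 'c' 0 → fail=1;  out {2}∪{3}={2,3}
  n14('dc'): parent n7 fail=0; on 'c' 0 → fail=1;  out {4}∪{3}={3,4}
  n15('cc'): parent n1 fail=0; on 'c' 0 → fail=1;  out {6}∪{3}={3,6}
  n3('cad'): parent n2 fail=0; on 'd' 0 → fail=7;  out ∅∪∅=∅
  n9('ddc'): parent n8 fail=7; on 'c' 7 → fail=14;  out ∅∪{3,4}={3,4}
  n16('ccc'): parent n15 fail=1; on 'c' 1 → fail=15;  out {5}∪{3,6}={3,5,6}
  n4('cadc'): parent n3 fail=7; on 'c' 7 → fail=14;  out ∅∪{3,4}={3,4}
  n10('ddcb'): parent n9 fail=14; on 'b' 14→1→0 → fail=12;  out ∅∪∅=∅
  n5('cadcd'): parent n4 fail=14; on 'd' 14→1→0 → fail=7;  out ∅∪∅=∅
  n11('ddcbc'): parent n10 fail=12; on 'c' 12 → fail=13;  out {1}∪{2,3}={1,2,3}
  n6('cadcdc'): parent n5 fail=7; on 'c' 7 → fail=14;  out {0}∪{3,4}={0,3,4}

Text stream:
[0] read 'c'  n0⇒n1  emit P3@[0:0]
[1] read 'c'  n1⇒n15  emit P3@[1:1],P6@[0:1]
[2] read 'c'  n15⇒n16  emit P3@[2:2],P5@[0:2],P6@[1:2]
[3] read 'c'  n16⇒n16 ·f  emit P3@[3:3],P5@[1:3],P6@[2:3]
[4] read 'a'  n16⇒n2 ·f
[5] read 'c'  n2⇒n1 ·f  emit P3@[5:5]
[6] read 'a'  n1⇒n2
[7] read 'd'  n2⇒n3
[8] read 'c'  n3⇒n4  emit P3@[8:8],P4@[7:8]
[9] read 'd'  n4⇒n5
[10] read 'c'  n5⇒n6  emit P0@[5:10],P3@[10:10],P4@[9:10]
[11] read 'd'  n6⇒n7 ·f
[12] read 'd'  n7⇒n8
[13] read 'c'  n8⇒n9  emit P3@[13:13],P4@[12:13]
[14] read 'b'  n9⇒n10
[15] read 'c'  n10⇒n11  emit P1@[11:15],P2@[14:15],P3@[15:15]
[16] read 'c'  n11⇒n15 ·f  emit P3@[16:16],P6@[15:16]
[17] read 'c'  n15⇒n16  emit P3@[17:17],P5@[15:17],P6@[16:17]
[18] read 'c'  n16⇒n16 ·f  emit P3@[18:18],P5@[16:18],P6@[17:18]
[19] read 'c'  n16⇒n16 ·f  emit P3@[19:19],P5@[17:19],P6@[18:19]
[20] read 'b'  n16⇒n12 ·f
[21] read 'c'  n12⇒n13  emit P2@[20:21],P3@[21:21]
[22] read 'c'  n13⇒n15 ·f  emit P3@[22:22],P6@[21:22]
[23] read 'a'  n15⇒n2 ·f
[24] read 'd'  n2⇒n3
[25] read 'c'  n3⇒n4  emit P3@[25:25],P4@[24:25]
[26] read 'd'  n4⇒n5
[27] read 'c'  n5⇒n6  emit P0@[22:27],P3@[27:27],P4@[26:27]
[28] read 'b'  n6⇒n12 ·f
[29] read 'c'  n12⇒n13  emit P2@[28:29],P3@[29:29]
[30] read 'd'  n13⇒n7 ·f
[31] read 'd'  n7⇒n8
[32] read 'd'  n8⇒n8 ·f
[33] read 'c'  n8⇒n9  emit P3@[33:33],P4@[32:33]
[34] read 'b'  n9⇒n10
[35] read 'c'  n10⇒n11  emit P1@[31:35],P2@[34:35],P3@[35:35]

Result: [[0,3],[1,3],[1,6],[2,3],[2,5],[2,6],[3,3],[3,5],[3,6],[5,3],[8,3],[8,4],[10,0],[10,3],[10,4],[13,3],[13,4],[15,1],[15,2],[15,3],[16,3],[16,6],[17,3],[17,5],[17,6],[18,3],[18,5],[18,6],[19,3],[19,5],[19,6],[21,2],[21,3],[22,3],[22,6],[25,3],[25,4],[27,0],[27,3],[27,4],[29,2],[29,3],[33,3],[33,4],[35,1],[35,2],[35,3]]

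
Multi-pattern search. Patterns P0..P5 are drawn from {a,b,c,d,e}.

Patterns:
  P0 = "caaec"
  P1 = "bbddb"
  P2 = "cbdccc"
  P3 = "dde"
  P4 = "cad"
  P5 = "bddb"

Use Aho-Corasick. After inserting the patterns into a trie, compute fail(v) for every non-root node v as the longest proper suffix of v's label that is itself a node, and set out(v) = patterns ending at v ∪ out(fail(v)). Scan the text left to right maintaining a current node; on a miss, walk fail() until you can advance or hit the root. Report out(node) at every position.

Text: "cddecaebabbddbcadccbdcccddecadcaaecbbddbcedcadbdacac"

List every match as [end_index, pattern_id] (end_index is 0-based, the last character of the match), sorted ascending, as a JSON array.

Build:
Trie nodes:
  n0 'ε': b→6 c→1 d→16
  n1 'c': a→2 b→11
  n2 'ca': a→3 d→19
  n3 'caa': e→4
  n4 'caae': c→5
  n5 'caaec': ·  ←P0
  n6 'b': b→7 d→20
  n7 'bb': d→8
  n8 'bbd': d→9
  n9 'bbdd': b→10
  n10 'bbddb': ·  ←P1
  n11 'cb': d→12
  n12 'cbd': c→13
  n13 'cbdc': c→14
  n14 'cbdcc': c→15
  n15 'cbdccc': ·  ←P2
  n16 'd': d→17
  n17 'dd': e→18
  n18 'dde': ·  ←P3
  n19 'cad': ·  ←P4
  n20 'bd': d→21
  n21 'bdd': b→22
  n22 'bddb': ·  ←P5

BFS fail/out derivation:
  n1('c'): parent n0 fail=0; on 'c' 0 → fail=0;  out ∅∪∅=∅
  n6('b'): parent n0 fail=0; on 'b' 0 → fail=0;  out ∅∪∅=∅
  n16('d'): parent n0 fail=0; on 'd' 0 → fail=0;  out ∅∪∅=∅
  n2('ca'): parent n1 fail=0; on 'a' 0 → fail=0;  out ∅∪∅=∅
  n7('bb'): parent n6 fail=0; on 'b' 0 → fail=6;  out ∅∪∅=∅
  n11('cb'): parent n1 fail=0; on 'b' 0 → fail=6;  out ∅∪∅=∅
  n17('dd'): parent n16 fail=0; on 'd' 0 → fail=16;  out ∅∪∅=∅
  n20('bd'): parent n6 fail=0; on 'd' 0 → fail=16;  out ∅∪∅=∅
  n3('caa'): parent n2 fail=0; on 'a' 0 → fail=0;  out ∅∪∅=∅
  n8('bbd'): parent n7 fail=6; on 'd' 6 → fail=20;  out ∅∪∅=∅
  n12('cbd'): parent n11 fail=6; on 'd' 6 → fail=20;  out ∅∪∅=∅
  n18('dde'): parent n17 fail=16; on 'e' 16→0 → fail=0;  out {3}∪∅={3}
  n19('cad'): parent n2 fail=0; on 'd' 0 → fail=16;  out {4}∪∅={4}
  n21('bdd'): parent n20 fail=16; on 'd' 16 → fail=17;  out ∅∪∅=∅
  n4('caae'): parent n3 fail=0; on 'e' 0 → fail=0;  out ∅∪∅=∅
  n9('bbdd'): parent n8 fail=20; on 'd' 20 → fail=21;  out ∅∪∅=∅
  n13('cbdc'): parent n12 fail=20; on 'c' 20→16→0 → fail=1;  out ∅∪∅=∅
  n22('bddb'): parent n21 fail=17; on 'b' 17→16→0 → fail=6;  out {5}∪∅={5}
  n5('caaec'): parent n4 fail=0; on 'c' 0 → fail=1;  out {0}∪∅={0}
  n10('bbddb'): parent n9 fail=21; on 'b' 21 → fail=22;  out {1}∪{5}={1,5}
  n14('cbdcc'): parent n13 fail=1; on 'c' 1→0 → fail=1;  out ∅∪∅=∅
  n15('cbdccc'): parent n14 fail=1; on 'c' 1→0 → fail=1;  out {2}∪∅={2}

Scan:
pos 0 'c': at 1
pos 1 'd': at 16 (fail-walked)
pos 2 'd': at 17
pos 3 'e': at 18  emit P3@[1:3]
pos 4 'c': at 1 (fail-walked)
pos 5 'a': at 2
pos 6 'e': at 0 (fail-walked)
pos 7 'b': at 6
pos 8 'a': at 0 (fail-walked)
pos 9 'b': at 6
pos 10 'b': at 7
pos 11 'd': at 8
pos 12 'd': at 9
pos 13 'b': at 10  emit P1@[9:13],P5@[10:13]
pos 14 'c': at 1 (fail-walked)
pos 15 'a': at 2
pos 16 'd': at 19  emit P4@[14:16]
pos 17 'c': at 1 (fail-walked)
pos 18 'c': at 1 (fail-walked)
pos 19 'b': at 11
pos 20 'd': at 12
pos 21 'c': at 13
pos 22 'c': at 14
pos 23 'c': at 15  emit P2@[18:23]
pos 24 'd': at 16 (fail-walked)
pos 25 'd': at 17
pos 26 'e': at 18  emit P3@[24:26]
pos 27 'c': at 1 (fail-walked)
pos 28 'a': at 2
pos 29 'd': at 19  emit P4@[27:29]
pos 30 'c': at 1 (fail-walked)
pos 31 'a': at 2
pos 32 'a': at 3
pos 33 'e': at 4
pos 34 'c': at 5  emit P0@[30:34]
pos 35 'b': at 11 (fail-walked)
pos 36 'b': at 7 (fail-walked)
pos 37 'd': at 8
pos 38 'd': at 9
pos 39 'b': at 10  emit P1@[35:39],P5@[36:39]
pos 40 'c': at 1 (fail-walked)
pos 41 'e': at 0 (fail-walked)
pos 42 'd': at 16
pos 43 'c': at 1 (fail-walked)
pos 44 'a': at 2
pos 45 'd': at 19  emit P4@[43:45]
pos 46 'b': at 6 (fail-walked)
pos 47 'd': at 20
pos 48 'a': at 0 (fail-walked)
pos 49 'c': at 1
pos 50 'a': at 2
pos 51 'c': at 1 (fail-walked)

All matches (sorted): [[3,3],[13,1],[13,5],[16,4],[23,2],[26,3],[29,4],[34,0],[39,1],[39,5],[45,4]]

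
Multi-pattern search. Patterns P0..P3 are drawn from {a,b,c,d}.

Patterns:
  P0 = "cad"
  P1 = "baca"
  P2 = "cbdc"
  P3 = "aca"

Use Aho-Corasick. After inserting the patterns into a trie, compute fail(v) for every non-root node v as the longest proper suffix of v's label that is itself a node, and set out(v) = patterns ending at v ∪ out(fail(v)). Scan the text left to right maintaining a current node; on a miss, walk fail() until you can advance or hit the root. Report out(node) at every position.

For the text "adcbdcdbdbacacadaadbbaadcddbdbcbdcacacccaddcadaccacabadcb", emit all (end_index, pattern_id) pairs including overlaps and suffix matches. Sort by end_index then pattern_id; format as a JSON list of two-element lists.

Build automaton:
Trie nodes:
  0='ε' goto a→11 b→4 c→1
  1='c' goto a→2 b→8
  2='ca' goto d→3
  3='cad' goto ·  [P0 ends]
  4='b' goto a→5
  5='ba' goto c→6
  6='bac' goto a→7
  7='baca' goto ·  [P1 ends]
  8='cb' goto d→9
  9='cbd' goto c→10
  10='cbdc' goto ·  [P2 ends]
  11='a' goto c→12
  12='ac' goto a→13
  13='aca' goto ·  [P3 ends]

Failure links (BFS by depth):
  fail(1) 'c': from fail(0)=0 chase 'c': 0 ⇒ 0;  out=∅∪out(0)=∅
  fail(4) 'b': from fail(0)=0 chase 'b': 0 ⇒ 0;  out=∅∪out(0)=∅
  fail(11) 'a': from fail(0)=0 chase 'a': 0 ⇒ 0;  out=∅∪out(0)=∅
  fail(2) 'ca': from fail(1)=0 chase 'a': 0 ⇒ 11;  out=∅∪out(11)=∅
  fail(5) 'ba': from fail(4)=0 chase 'a': 0 ⇒ 11;  out=∅∪out(11)=∅
  fail(8) 'cb': from fail(1)=0 chase 'b': 0 ⇒ 4;  out=∅∪out(4)=∅
  fail(12) 'ac': from fail(11)=0 chase 'c': 0 ⇒ 1;  out=∅∪out(1)=∅
  fail(3) 'cad': from fail(2)=11 chase 'd': 11→0 ⇒ 0;  out={0}∪out(0)={0}
  fail(6) 'bac': from fail(5)=11 chase 'c': 11 ⇒ 12;  out=∅∪out(12)=∅
  fail(9) 'cbd': from fail(8)=4 chase 'd': 4→0 ⇒ 0;  out=∅∪out(0)=∅
  fail(13) 'aca': from fail(12)=1 chase 'a': 1 ⇒ 2;  out={3}∪out(2)={3}
  fail(7) 'baca': from fail(6)=12 chase 'a': 12 ⇒ 13;  out={1}∪out(13)={1,3}
  fail(10) 'cbdc': from fail(9)=0 chase 'c': 0 ⇒ 1;  out={2}∪out(1)={2}

Run:
[0] read 'a'  n0⇒n11
[1] read 'd'  n11⇒n0 (via fail)
[2] read 'c'  n0⇒n1
[3] read 'b'  n1⇒n8
[4] read 'd'  n8⇒n9
[5] read 'c'  n9⇒n10  ** P2@[2:5]
[6] read 'd'  n10⇒n0 (via fail)
[7] read 'b'  n0⇒n4
[8] read 'd'  n4⇒n0 (via fail)
[9] read 'b'  n0⇒n4
[10] read 'a'  n4⇒n5
[11] read 'c'  n5⇒n6
[12] read 'a'  n6⇒n7  ** P1@[9:12],P3@[10:12]
[13] read 'c'  n7⇒n12 (via fail)
[14] read 'a'  n12⇒n13  ** P3@[12:14]
[15] read 'd'  n13⇒n3 (via fail)  ** P0@[13:15]
[16] read 'a'  n3⇒n11 (via fail)
[17] read 'a'  n11⇒n11 (via fail)
[18] read 'd'  n11⇒n0 (via fail)
[19] read 'b'  n0⇒n4
[20] read 'b'  n4⇒n4 (via fail)
[21] read 'a'  n4⇒n5
[22] read 'a'  n5⇒n11 (via fail)
[23] read 'd'  n11⇒n0 (via fail)
[24] read 'c'  n0⇒n1
[25] read 'd'  n1⇒n0 (via fail)
[26] read 'd'  n0⇒n0
[27] read 'b'  n0⇒n4
[28] read 'd'  n4⇒n0 (via fail)
[29] read 'b'  n0⇒n4
[30] read 'c'  n4⇒n1 (via fail)
[31] read 'b'  n1⇒n8
[32] read 'd'  n8⇒n9
[33] read 'c'  n9⇒n10  ** P2@[30:33]
[34] read 'a'  n10⇒n2 (via fail)
[35] read 'c'  n2⇒n12 (via fail)
[36] read 'a'  n12⇒n13  ** P3@[34:36]
[37] read 'c'  n13⇒n12 (via fail)
[38] read 'c'  n12⇒n1 (via fail)
[39] read 'c'  n1⇒n1 (via fail)
[40] read 'a'  n1⇒n2
[41] read 'd'  n2⇒n3  ** P0@[39:41]
[42] read 'd'  n3⇒n0 (via fail)
[43] read 'c'  n0⇒n1
[44] read 'a'  n1⇒n2
[45] read 'd'  n2⇒n3  ** P0@[43:45]
[46] read 'a'  n3⇒n11 (via fail)
[47] read 'c'  n11⇒n12
[48] read 'c'  n12⇒n1 (via fail)
[49] read 'a'  n1⇒n2
[50] read 'c'  n2⇒n12 (via fail)
[51] read 'a'  n12⇒n13  ** P3@[49:51]
[52] read 'b'  n13⇒n4 (via fail)
[53] read 'a'  n4⇒n5
[54] read 'd'  n5⇒n0 (via fail)
[55] read 'c'  n0⇒n1
[56] read 'b'  n1⇒n8

All matches (sorted): [[5,2],[12,1],[12,3],[14,3],[15,0],[33,2],[36,3],[41,0],[45,0],[51,3]]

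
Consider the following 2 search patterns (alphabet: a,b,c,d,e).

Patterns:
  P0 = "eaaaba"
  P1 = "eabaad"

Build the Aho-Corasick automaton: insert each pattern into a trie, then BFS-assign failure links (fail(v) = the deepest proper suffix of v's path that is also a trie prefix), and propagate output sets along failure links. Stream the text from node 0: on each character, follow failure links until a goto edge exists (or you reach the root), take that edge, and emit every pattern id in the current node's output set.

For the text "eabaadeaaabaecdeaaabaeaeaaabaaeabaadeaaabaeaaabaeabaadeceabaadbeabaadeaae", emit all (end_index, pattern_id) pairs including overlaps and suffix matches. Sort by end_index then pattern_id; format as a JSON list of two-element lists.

Build automaton:
Trie (insert patterns):
  0='ε' goto e→1
  1='e' goto a→2
  2='ea' goto a→3 b→7
  3='eaa' goto a→4
  4='eaaa' goto b→5
  5='eaaab' goto a→6
  6='eaaaba' goto ·  [P0 ends]
  7='eab' goto a→8
  8='eaba' goto a→9
  9='eabaa' goto d→10
  10='eabaad' goto ·  [P1 ends]

BFS fail/out derivation:
  n1('e'): parent n0 fail=0; on 'e' 0 → fail=0;  out ∅∪∅=∅
  n2('ea'): parent n1 fail=0; on 'a' 0 → fail=0;  out ∅∪∅=∅
  n3('eaa'): parent n2 fail=0; on 'a' 0 → fail=0;  out ∅∪∅=∅
  n7('eab'): parent n2 fail=0; on 'b' 0 → fail=0;  out ∅∪∅=∅
  n4('eaaa'): parent n3 fail=0; on 'a' 0 → fail=0;  out ∅∪∅=∅
  n8('eaba'): parent n7 fail=0; on 'a' 0 → fail=0;  out ∅∪∅=∅
  n5('eaaab'): parent n4 fail=0; on 'b' 0 → fail=0;  out ∅∪∅=∅
  n9('eabaa'): parent n8 fail=0; on 'a' 0 → fail=0;  out ∅∪∅=∅
  n6('eaaaba'): parent n5 fail=0; on 'a' 0 → fail=0;  out {0}∪∅={0}
  n10('eabaad'): parent n9 fail=0; on 'd' 0 → fail=0;  out {1}∪∅={1}

Text stream:
pos 0 'e': at 1
pos 1 'a': at 2
pos 2 'b': at 7
pos 3 'a': at 8
pos 4 'a': at 9
pos 5 'd': at 10  ** P1@[0:5]
pos 6 'e': at 1 ·f
pos 7 'a': at 2
pos 8 'a': at 3
pos 9 'a': at 4
pos 10 'b': at 5
pos 11 'a': at 6  ** P0@[6:11]
pos 12 'e': at 1 ·f
pos 13 'c': at 0 ·f
pos 14 'd': at 0
pos 15 'e': at 1
pos 16 'a': at 2
pos 17 'a': at 3
pos 18 'a': at 4
pos 19 'b': at 5
pos 20 'a': at 6  ** P0@[15:20]
pos 21 'e': at 1 ·f
pos 22 'a': at 2
pos 23 'e': at 1 ·f
pos 24 'a': at 2
pos 25 'a': at 3
pos 26 'a': at 4
pos 27 'b': at 5
pos 28 'a': at 6  ** P0@[23:28]
pos 29 'a': at 0 ·f
pos 30 'e': at 1
pos 31 'a': at 2
pos 32 'b': at 7
pos 33 'a': at 8
pos 34 'a': at 9
pos 35 'd': at 10  ** P1@[30:35]
pos 36 'e': at 1 ·f
pos 37 'a': at 2
pos 38 'a': at 3
pos 39 'a': at 4
pos 40 'b': at 5
pos 41 'a': at 6  ** P0@[36:41]
pos 42 'e': at 1 ·f
pos 43 'a': at 2
pos 44 'a': at 3
pos 45 'a': at 4
pos 46 'b': at 5
pos 47 'a': at 6  ** P0@[42:47]
pos 48 'e': at 1 ·f
pos 49 'a': at 2
pos 50 'b': at 7
pos 51 'a': at 8
pos 52 'a': at 9
pos 53 'd': at 10  ** P1@[48:53]
pos 54 'e': at 1 ·f
pos 55 'c': at 0 ·f
pos 56 'e': at 1
pos 57 'a': at 2
pos 58 'b': at 7
pos 59 'a': at 8
pos 60 'a': at 9
pos 61 'd': at 10  ** P1@[56:61]
pos 62 'b': at 0 ·f
pos 63 'e': at 1
pos 64 'a': at 2
pos 65 'b': at 7
pos 66 'a': at 8
pos 67 'a': at 9
pos 68 'd': at 10  ** P1@[63:68]
pos 69 'e': at 1 ·f
pos 70 'a': at 2
pos 71 'a': at 3
pos 72 'e': at 1 ·f

Result: [[5,1],[11,0],[20,0],[28,0],[35,1],[41,0],[47,0],[53,1],[61,1],[68,1]]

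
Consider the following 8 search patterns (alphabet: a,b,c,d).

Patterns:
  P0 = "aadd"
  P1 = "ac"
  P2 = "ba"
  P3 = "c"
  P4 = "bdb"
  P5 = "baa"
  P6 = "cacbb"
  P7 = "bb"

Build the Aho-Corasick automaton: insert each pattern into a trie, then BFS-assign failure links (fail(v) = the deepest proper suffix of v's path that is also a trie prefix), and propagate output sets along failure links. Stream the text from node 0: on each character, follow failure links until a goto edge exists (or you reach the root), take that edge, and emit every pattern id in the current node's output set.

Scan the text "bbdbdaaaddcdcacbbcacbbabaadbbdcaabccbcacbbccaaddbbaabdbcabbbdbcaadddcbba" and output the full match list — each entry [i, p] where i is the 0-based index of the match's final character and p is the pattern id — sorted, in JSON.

Build automaton:
Trie nodes:
  n0 'ε': a→1 b→6 c→8
  n1 'a': a→2 c→5
  n2 'aa': d→3
  n3 'aad': d→4
  n4 'aadd': ·  ←P0
  n5 'ac': ·  ←P1
  n6 'b': a→7 b→16 d→9
  n7 'ba': a→11  ←P2
  n8 'c': a→12  ←P3
  n9 'bd': b→10
  n10 'bdb': ·  ←P4
  n11 'baa': ·  ←P5
  n12 'ca': c→13
  n13 'cac': b→14
  n14 'cacb': b→15
  n15 'cacbb': ·  ←P6
  n16 'bb': ·  ←P7

BFS fail/out derivation:
  fail(1) 'a': from fail(0)=0 chase 'a': 0 ⇒ 0;  out=∅∪out(0)=∅
  fail(6) 'b': from fail(0)=0 chase 'b': 0 ⇒ 0;  out=∅∪out(0)=∅
  fail(8) 'c': from fail(0)=0 chase 'c': 0 ⇒ 0;  out={3}∪out(0)={3}
  fail(2) 'aa': from fail(1)=0 chase 'a': 0 ⇒ 1;  out=∅∪out(1)=∅
  fail(5) 'ac': from fail(1)=0 chase 'c': 0 ⇒ 8;  out={1}∪out(8)={1,3}
  fail(7) 'ba': from fail(6)=0 chase 'a': 0 ⇒ 1;  out={2}∪out(1)={2}
  fail(9) 'bd': from fail(6)=0 chase 'd': 0 ⇒ 0;  out=∅∪out(0)=∅
  fail(12) 'ca': from fail(8)=0 chase 'a': 0 ⇒ 1;  out=∅∪out(1)=∅
  fail(16) 'bb': from fail(6)=0 chase 'b': 0 ⇒ 6;  out={7}∪out(6)={7}
  fail(3) 'aad': from fail(2)=1 chase 'd': 1→0 ⇒ 0;  out=∅∪out(0)=∅
  fail(10) 'bdb': from fail(9)=0 chase 'b': 0 ⇒ 6;  out={4}∪out(6)={4}
  fail(11) 'baa': from fail(7)=1 chase 'a': 1 ⇒ 2;  out={5}∪out(2)={5}
  fail(13) 'cac': from fail(12)=1 chase 'c': 1 ⇒ 5;  out=∅∪out(5)={1,3}
  fail(4) 'aadd': from fail(3)=0 chase 'd': 0 ⇒ 0;  out={0}∪out(0)={0}
  fail(14) 'cacb': from fail(13)=5 chase 'b': 5→8→0 ⇒ 6;  out=∅∪out(6)=∅
  fail(15) 'cacbb': from fail(14)=6 chase 'b': 6 ⇒ 16;  out={6}∪out(16)={6,7}

Scan:
i=0 'b': node 0→6
i=1 'b': node 6→16  emit P7@[0:1]
i=2 'd': node 16→9 ·f
i=3 'b': node 9→10  emit P4@[1:3]
i=4 'd': node 10→9 ·f
i=5 'a': node 9→1 ·f
i=6 'a': node 1→2
i=7 'a': node 2→2 ·f
i=8 'd': node 2→3
i=9 'd': node 3→4  emit P0@[6:9]
i=10 'c': node 4→8 ·f  emit P3@[10:10]
i=11 'd': node 8→0 ·f
i=12 'c': node 0→8  emit P3@[12:12]
i=13 'a': node 8→12
i=14 'c': node 12→13  emit P1@[13:14],P3@[14:14]
i=15 'b': node 13→14
i=16 'b': node 14→15  emit P6@[12:16],P7@[15:16]
i=17 'c': node 15→8 ·f  emit P3@[17:17]
i=18 'a': node 8→12
i=19 'c': node 12→13  emit P1@[18:19],P3@[19:19]
i=20 'b': node 13→14
i=21 'b': node 14→15  emit P6@[17:21],P7@[20:21]
i=22 'a': node 15→7 ·f  emit P2@[21:22]
i=23 'b': node 7→6 ·f
i=24 'a': node 6→7  emit P2@[23:24]
i=25 'a': node 7→11  emit P5@[23:25]
i=26 'd': node 11→3 ·f
i=27 'b': node 3→6 ·f
i=28 'b': node 6→16  emit P7@[27:28]
i=29 'd': node 16→9 ·f
i=30 'c': node 9→8 ·f  emit P3@[30:30]
i=31 'a': node 8→12
i=32 'a': node 12→2 ·f
i=33 'b': node 2→6 ·f
i=34 'c': node 6→8 ·f  emit P3@[34:34]
i=35 'c': node 8→8 ·f  emit P3@[35:35]
i=36 'b': node 8→6 ·f
i=37 'c': node 6→8 ·f  emit P3@[37:37]
i=38 'a': node 8→12
i=39 'c': node 12→13  emit P1@[38:39],P3@[39:39]
i=40 'b': node 13→14
i=41 'b': node 14→15  emit P6@[37:41],P7@[40:41]
i=42 'c': node 15→8 ·f  emit P3@[42:42]
i=43 'c': node 8→8 ·f  emit P3@[43:43]
i=44 'a': node 8→12
i=45 'a': node 12→2 ·f
i=46 'd': node 2→3
i=47 'd': node 3→4  emit P0@[44:47]
i=48 'b': node 4→6 ·f
i=49 'b': node 6→16  emit P7@[48:49]
i=50 'a': node 16→7 ·f  emit P2@[49:50]
i=51 'a': node 7→11  emit P5@[49:51]
i=52 'b': node 11→6 ·f
i=53 'd': node 6→9
i=54 'b': node 9→10  emit P4@[52:54]
i=55 'c': node 10→8 ·f  emit P3@[55:55]
i=56 'a': node 8→12
i=57 'b': node 12→6 ·f
i=58 'b': node 6→16  emit P7@[57:58]
i=59 'b': node 16→16 ·f  emit P7@[58:59]
i=60 'd': node 16→9 ·f
i=61 'b': node 9→10  emit P4@[59:61]
i=62 'c': node 10→8 ·f  emit P3@[62:62]
i=63 'a': node 8→12
i=64 'a': node 12→2 ·f
i=65 'd': node 2→3
i=66 'd': node 3→4  emit P0@[63:66]
i=67 'd': node 4→0 ·f
i=68 'c': node 0→8  emit P3@[68:68]
i=69 'b': node 8→6 ·f
i=70 'b': node 6→16  emit P7@[69:70]
i=71 'a': node 16→7 ·f  emit P2@[70:71]

Result: [[1,7],[3,4],[9,0],[10,3],[12,3],[14,1],[14,3],[16,6],[16,7],[17,3],[19,1],[19,3],[21,6],[21,7],[22,2],[24,2],[25,5],[28,7],[30,3],[34,3],[35,3],[37,3],[39,1],[39,3],[41,6],[41,7],[42,3],[43,3],[47,0],[49,7],[50,2],[51,5],[54,4],[55,3],[58,7],[59,7],[61,4],[62,3],[66,0],[68,3],[70,7],[71,2]]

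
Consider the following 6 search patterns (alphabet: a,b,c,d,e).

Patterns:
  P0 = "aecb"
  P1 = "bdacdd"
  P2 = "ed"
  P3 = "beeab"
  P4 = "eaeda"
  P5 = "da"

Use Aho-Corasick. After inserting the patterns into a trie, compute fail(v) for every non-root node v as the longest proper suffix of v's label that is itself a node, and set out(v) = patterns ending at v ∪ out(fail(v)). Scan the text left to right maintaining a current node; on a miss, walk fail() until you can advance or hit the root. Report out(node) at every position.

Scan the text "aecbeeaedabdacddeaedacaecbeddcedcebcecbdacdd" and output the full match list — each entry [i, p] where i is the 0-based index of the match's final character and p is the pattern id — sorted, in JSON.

Build:
Trie nodes:
  0='ε' goto a→1 b→5 d→21 e→11
  1='a' goto e→2
  2='ae' goto c→3
  3='aec' goto b→4
  4='aecb' goto ·  ←P0
  5='b' goto d→6 e→13
  6='bd' goto a→7
  7='bda' goto c→8
  8='bdac' goto d→9
  9='bdacd' goto d→10
  10='bdacdd' goto ·  ←P1
  11='e' goto a→17 d→12
  12='ed' goto ·  ←P2
  13='be' goto e→14
  14='bee' goto a→15
  15='beea' goto b→16
  16='beeab' goto ·  ←P3
  17='ea' goto e→18
  18='eae' goto d→19
  19='eaed' goto a→20
  20='eaeda' goto ·  ←P4
  21='d' goto a→22
  22='da' goto ·  ←P5

Failure links (BFS by depth):
  n1('a'): parent n0 fail=0; on 'a' 0 → fail=0;  out ∅∪∅=∅
  n5('b'): parent n0 fail=0; on 'b' 0 → fail=0;  out ∅∪∅=∅
  n11('e'): parent n0 fail=0; on 'e' 0 → fail=0;  out ∅∪∅=∅
  n21('d'): parent n0 fail=0; on 'd' 0 → fail=0;  out ∅∪∅=∅
  n2('ae'): parent n1 fail=0; on 'e' 0 → fail=11;  out ∅∪∅=∅
  n6('bd'): parent n5 fail=0; on 'd' 0 → fail=21;  out ∅∪∅=∅
  n12('ed'): parent n11 fail=0; on 'd' 0 → fail=21;  out {2}∪∅={2}
  n13('be'): parent n5 fail=0; on 'e' 0 → fail=11;  out ∅∪∅=∅
  n17('ea'): parent n11 fail=0; on 'a' 0 → fail=1;  out ∅∪∅=∅
  n22('da'): parent n21 fail=0; on 'a' 0 → fail=1;  out {5}∪∅={5}
  n3('aec'): parent n2 fail=11; on 'c' 11→0 → fail=0;  out ∅∪∅=∅
  n7('bda'): parent n6 fail=21; on 'a' 21 → fail=22;  out ∅∪{5}={5}
  n14('bee'): parent n13 fail=11; on 'e' 11→0 → fail=11;  out ∅∪∅=∅
  n18('eae'): parent n17 fail=1; on 'e' 1 → fail=2;  out ∅∪∅=∅
  n4('aecb'): parent n3 fail=0; on 'b' 0 → fail=5;  out {0}∪∅={0}
  n8('bdac'): parent n7 fail=22; on 'c' 22→1→0 → fail=0;  out ∅∪∅=∅
  n15('beea'): parent n14 fail=11; on 'a' 11 → fail=17;  out ∅∪∅=∅
  n19('eaed'): parent n18 fail=2; on 'd' 2→11 → fail=12;  out ∅∪{2}={2}
  n9('bdacd'): parent n8 fail=0; on 'd' 0 → fail=21;  out ∅∪∅=∅
  n16('beeab'): parent n15 fail=17; on 'b' 17→1→0 → fail=5;  out {3}∪∅={3}
  n20('eaeda'): parent n19 fail=12; on 'a' 12→21 → fail=22;  out {4}∪{5}={4,5}
  n10('bdacdd'): parent n9 fail=21; on 'd' 21→0 → fail=21;  out {1}∪∅={1}

Text stream:
i=0 'a': node 0→1
i=1 'e': node 1→2
i=2 'c': node 2→3
i=3 'b': node 3→4  emit P0@[0:3]
i=4 'e': node 4→13 ·f
i=5 'e': node 13→14
i=6 'a': node 14→15
i=7 'e': node 15→18 ·f
i=8 'd': node 18→19  emit P2@[7:8]
i=9 'a': node 19→20  emit P4@[5:9],P5@[8:9]
i=10 'b': node 20→5 ·f
i=11 'd': node 5→6
i=12 'a': node 6→7  emit P5@[11:12]
i=13 'c': node 7→8
i=14 'd': node 8→9
i=15 'd': node 9→10  emit P1@[10:15]
i=16 'e': node 10→11 ·f
i=17 'a': node 11→17
i=18 'e': node 17→18
i=19 'd': node 18→19  emit P2@[18:19]
i=20 'a': node 19→20  emit P4@[16:20],P5@[19:20]
i=21 'c': node 20→0 ·f
i=22 'a': node 0→1
i=23 'e': node 1→2
i=24 'c': node 2→3
i=25 'b': node 3→4  emit P0@[22:25]
i=26 'e': node 4→13 ·f
i=27 'd': node 13→12 ·f  emit P2@[26:27]
i=28 'd': node 12→21 ·f
i=29 'c': node 21→0 ·f
i=30 'e': node 0→11
i=31 'd': node 11→12  emit P2@[30:31]
i=32 'c': node 12→0 ·f
i=33 'e': node 0→11
i=34 'b': node 11→5 ·f
i=35 'c': node 5→0 ·f
i=36 'e': node 0→11
i=37 'c': node 11→0 ·f
i=38 'b': node 0→5
i=39 'd': node 5→6
i=40 'a': node 6→7  emit P5@[39:40]
i=41 'c': node 7→8
i=42 'd': node 8→9
i=43 'd': node 9→10  emit P1@[38:43]

Result: [[3,0],[8,2],[9,4],[9,5],[12,5],[15,1],[19,2],[20,4],[20,5],[25,0],[27,2],[31,2],[40,5],[43,1]]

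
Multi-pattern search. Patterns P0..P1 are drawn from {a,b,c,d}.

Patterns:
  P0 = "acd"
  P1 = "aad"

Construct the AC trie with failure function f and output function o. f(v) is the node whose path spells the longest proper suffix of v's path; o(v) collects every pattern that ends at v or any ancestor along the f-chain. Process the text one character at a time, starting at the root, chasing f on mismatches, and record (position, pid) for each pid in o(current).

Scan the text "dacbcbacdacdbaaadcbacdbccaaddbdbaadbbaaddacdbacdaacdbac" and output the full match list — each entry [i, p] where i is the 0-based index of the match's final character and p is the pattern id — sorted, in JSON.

Build:
Trie nodes:
  n0 'ε': a→1
  n1 'a': a→4 c→2
  n2 'ac': d→3
  n3 'acd': ·  [P0 ends]
  n4 'aa': d→5
  n5 'aad': ·  [P1 ends]

Failure links (BFS by depth):
  fail(1) 'a': from fail(0)=0 chase 'a': 0 ⇒ 0;  out=∅∪out(0)=∅
  fail(2) 'ac': from fail(1)=0 chase 'c': 0 ⇒ 0;  out=∅∪out(0)=∅
  fail(4) 'aa': from fail(1)=0 chase 'a': 0 ⇒ 1;  out=∅∪out(1)=∅
  fail(3) 'acd': from fail(2)=0 chase 'd': 0 ⇒ 0;  out={0}∪out(0)={0}
  fail(5) 'aad': from fail(4)=1 chase 'd': 1→0 ⇒ 0;  out={1}∪out(0)={1}

Scan:
i=0 'd': node 0→0
i=1 'a': node 0→1
i=2 'c': node 1→2
i=3 'b': node 2→0 (via fail)
i=4 'c': node 0→0
i=5 'b': node 0→0
i=6 'a': node 0→1
i=7 'c': node 1→2
i=8 'd': node 2→3  ** P0@[6:8]
i=9 'a': node 3→1 (via fail)
i=10 'c': node 1→2
i=11 'd': node 2→3  ** P0@[9:11]
i=12 'b': node 3→0 (via fail)
i=13 'a': node 0→1
i=14 'a': node 1→4
i=15 'a': node 4→4 (via fail)
i=16 'd': node 4→5  ** P1@[14:16]
i=17 'c': node 5→0 (via fail)
i=18 'b': node 0→0
i=19 'a': node 0→1
i=20 'c': node 1→2
i=21 'd': node 2→3  ** P0@[19:21]
i=22 'b': node 3→0 (via fail)
i=23 'c': node 0→0
i=24 'c': node 0→0
i=25 'a': node 0→1
i=26 'a': node 1→4
i=27 'd': node 4→5  ** P1@[25:27]
i=28 'd': node 5→0 (via fail)
i=29 'b': node 0→0
i=30 'd': node 0→0
i=31 'b': node 0→0
i=32 'a': node 0→1
i=33 'a': node 1→4
i=34 'd': node 4→5  ** P1@[32:34]
i=35 'b': node 5→0 (via fail)
i=36 'b': node 0→0
i=37 'a': node 0→1
i=38 'a': node 1→4
i=39 'd': node 4→5  ** P1@[37:39]
i=40 'd': node 5→0 (via fail)
i=41 'a': node 0→1
i=42 'c': node 1→2
i=43 'd': node 2→3  ** P0@[41:43]
i=44 'b': node 3→0 (via fail)
i=45 'a': node 0→1
i=46 'c': node 1→2
i=47 'd': node 2→3  ** P0@[45:47]
i=48 'a': node 3→1 (via fail)
i=49 'a': node 1→4
i=50 'c': node 4→2 (via fail)
i=51 'd': node 2→3  ** P0@[49:51]
i=52 'b': node 3→0 (via fail)
i=53 'a': node 0→1
i=54 'c': node 1→2

Matches: [[8,0],[11,0],[16,1],[21,0],[27,1],[34,1],[39,1],[43,0],[47,0],[51,0]]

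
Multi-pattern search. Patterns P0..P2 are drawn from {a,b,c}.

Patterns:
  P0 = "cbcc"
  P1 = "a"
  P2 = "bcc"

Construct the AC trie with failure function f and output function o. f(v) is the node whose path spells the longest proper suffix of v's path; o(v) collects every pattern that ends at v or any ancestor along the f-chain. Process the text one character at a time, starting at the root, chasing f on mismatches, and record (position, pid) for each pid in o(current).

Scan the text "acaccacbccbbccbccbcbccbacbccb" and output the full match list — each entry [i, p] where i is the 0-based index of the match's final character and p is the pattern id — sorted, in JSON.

Build automaton:
Trie nodes:
  0='ε' goto a→5 b→6 c→1
  1='c' goto b→2
  2='cb' goto c→3
  3='cbc' goto c→4
  4='cbcc' goto ·  ←P0
  5='a' goto ·  ←P1
  6='b' goto c→7
  7='bc' goto c→8
  8='bcc' goto ·  ←P2

BFS fail/out derivation:
  fail(1) 'c': from fail(0)=0 chase 'c': 0 ⇒ 0;  out=∅∪out(0)=∅
  fail(5) 'a': from fail(0)=0 chase 'a': 0 ⇒ 0;  out={1}∪out(0)={1}
  fail(6) 'b': from fail(0)=0 chase 'b': 0 ⇒ 0;  out=∅∪out(0)=∅
  fail(2) 'cb': from fail(1)=0 chase 'b': 0 ⇒ 6;  out=∅∪out(6)=∅
  fail(7) 'bc': from fail(6)=0 chase 'c': 0 ⇒ 1;  out=∅∪out(1)=∅
  fail(3) 'cbc': from fail(2)=6 chase 'c': 6 ⇒ 7;  out=∅∪out(7)=∅
  fail(8) 'bcc': from fail(7)=1 chase 'c': 1→0 ⇒ 1;  out={2}∪out(1)={2}
  fail(4) 'cbcc': from fail(3)=7 chase 'c': 7 ⇒ 8;  out={0}∪out(8)={0,2}

Run:
pos 0 'a': at 5  ** P1@[0:0]
pos 1 'c': at 1 (via fail)
pos 2 'a': at 5 (via fail)  ** P1@[2:2]
pos 3 'c': at 1 (via fail)
pos 4 'c': at 1 (via fail)
pos 5 'a': at 5 (via fail)  ** P1@[5:5]
pos 6 'c': at 1 (via fail)
pos 7 'b': at 2
pos 8 'c': at 3
pos 9 'c': at 4  ** P0@[6:9],P2@[7:9]
pos 10 'b': at 2 (via fail)
pos 11 'b': at 6 (via fail)
pos 12 'c': at 7
pos 13 'c': at 8  ** P2@[11:13]
pos 14 'b': at 2 (via fail)
pos 15 'c': at 3
pos 16 'c': at 4  ** P0@[13:16],P2@[14:16]
pos 17 'b': at 2 (via fail)
pos 18 'c': at 3
pos 19 'b': at 2 (via fail)
pos 20 'c': at 3
pos 21 'c': at 4  ** P0@[18:21],P2@[19:21]
pos 22 'b': at 2 (via fail)
pos 23 'a': at 5 (via fail)  ** P1@[23:23]
pos 24 'c': at 1 (via fail)
pos 25 'b': at 2
pos 26 'c': at 3
pos 27 'c': at 4  ** P0@[24:27],P2@[25:27]
pos 28 'b': at 2 (via fail)

Result: [[0,1],[2,1],[5,1],[9,0],[9,2],[13,2],[16,0],[16,2],[21,0],[21,2],[23,1],[27,0],[27,2]]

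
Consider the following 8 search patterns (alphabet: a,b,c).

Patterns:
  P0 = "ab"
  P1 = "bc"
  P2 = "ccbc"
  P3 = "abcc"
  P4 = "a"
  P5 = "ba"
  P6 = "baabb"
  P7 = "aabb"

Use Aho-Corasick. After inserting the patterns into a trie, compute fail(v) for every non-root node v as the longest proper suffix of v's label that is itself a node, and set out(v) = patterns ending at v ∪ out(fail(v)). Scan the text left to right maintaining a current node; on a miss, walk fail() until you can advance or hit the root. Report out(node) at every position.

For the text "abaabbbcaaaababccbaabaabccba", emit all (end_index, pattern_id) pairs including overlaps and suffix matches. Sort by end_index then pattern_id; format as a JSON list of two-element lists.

Build automaton:
Trie nodes:
  n0 'ε': a→1 b→3 c→5
  n1 'a': a→15 b→2  ←P4
  n2 'ab': c→9  ←P0
  n3 'b': a→11 c→4
  n4 'bc': ·  ←P1
  n5 'c': c→6
  n6 'cc': b→7
  n7 'ccb': c→8
  n8 'ccbc': ·  ←P2
  n9 'abc': c→10
  n10 'abcc': ·  ←P3
  n11 'ba': a→12  ←P5
  n12 'baa': b→13
  n13 'baab': b→14
  n14 'baabb': ·  ←P6
  n15 'aa': b→16
  n16 'aab': b→17
  n17 'aabb': ·  ←P7

BFS fail/out derivation:
  n1('a'): parent n0 fail=0; on 'a' 0 → fail=0;  out {4}∪∅={4}
  n3('b'): parent n0 fail=0; on 'b' 0 → fail=0;  out ∅∪∅=∅
  n5('c'): parent n0 fail=0; on 'c' 0 → fail=0;  out ∅∪∅=∅
  n2('ab'): parent n1 fail=0; on 'b' 0 → fail=3;  out {0}∪∅={0}
  n4('bc'): parent n3 fail=0; on 'c' 0 → fail=5;  out {1}∪∅={1}
  n6('cc'): parent n5 fail=0; on 'c' 0 → fail=5;  out ∅∪∅=∅
  n11('ba'): parent n3 fail=0; on 'a' 0 → fail=1;  out {5}∪{4}={4,5}
  n15('aa'): parent n1 fail=0; on 'a' 0 → fail=1;  out ∅∪{4}={4}
  n7('ccb'): parent n6 fail=5; on 'b' 5→0 → fail=3;  out ∅∪∅=∅
  n9('abc'): parent n2 fail=3; on 'c' 3 → fail=4;  out ∅∪{1}={1}
  n12('baa'): parent n11 fail=1; on 'a' 1 → fail=15;  out ∅∪{4}={4}
  n16('aab'): parent n15 fail=1; on 'b' 1 → fail=2;  out ∅∪{0}={0}
  n8('ccbc'): parent n7 fail=3; on 'c' 3 → fail=4;  out {2}∪{1}={1,2}
  n10('abcc'): parent n9 fail=4; on 'c' 4→5 → fail=6;  out {3}∪∅={3}
  n13('baab'): parent n12 fail=15; on 'b' 15 → fail=16;  out ∅∪{0}={0}
  n17('aabb'): parent n16 fail=2; on 'b' 2→3→0 → fail=3;  out {7}∪∅={7}
  n14('baabb'): parent n13 fail=16; on 'b' 16 → fail=17;  out {6}∪{7}={6,7}

Run:
pos 0 'a': at 1  emit P4@[0:0]
pos 1 'b': at 2  emit P0@[0:1]
pos 2 'a': at 11 (via fail)  emit P4@[2:2],P5@[1:2]
pos 3 'a': at 12  emit P4@[3:3]
pos 4 'b': at 13  emit P0@[3:4]
pos 5 'b': at 14  emit P6@[1:5],P7@[2:5]
pos 6 'b': at 3 (via fail)
pos 7 'c': at 4  emit P1@[6:7]
pos 8 'a': at 1 (via fail)  emit P4@[8:8]
pos 9 'a': at 15  emit P4@[9:9]
pos 10 'a': at 15 (via fail)  emit P4@[10:10]
pos 11 'a': at 15 (via fail)  emit P4@[11:11]
pos 12 'b': at 16  emit P0@[11:12]
pos 13 'a': at 11 (via fail)  emit P4@[13:13],P5@[12:13]
pos 14 'b': at 2 (via fail)  emit P0@[13:14]
pos 15 'c': at 9  emit P1@[14:15]
pos 16 'c': at 10  emit P3@[13:16]
pos 17 'b': at 7 (via fail)
pos 18 'a': at 11 (via fail)  emit P4@[18:18],P5@[17:18]
pos 19 'a': at 12  emit P4@[19:19]
pos 20 'b': at 13  emit P0@[19:20]
pos 21 'a': at 11 (via fail)  emit P4@[21:21],P5@[20:21]
pos 22 'a': at 12  emit P4@[22:22]
pos 23 'b': at 13  emit P0@[22:23]
pos 24 'c': at 9 (via fail)  emit P1@[23:24]
pos 25 'c': at 10  emit P3@[22:25]
pos 26 'b': at 7 (via fail)
pos 27 'a': at 11 (via fail)  emit P4@[27:27],P5@[26:27]

Matches: [[0,4],[1,0],[2,4],[2,5],[3,4],[4,0],[5,6],[5,7],[7,1],[8,4],[9,4],[10,4],[11,4],[12,0],[13,4],[13,5],[14,0],[15,1],[16,3],[18,4],[18,5],[19,4],[20,0],[21,4],[21,5],[22,4],[23,0],[24,1],[25,3],[27,4],[27,5]]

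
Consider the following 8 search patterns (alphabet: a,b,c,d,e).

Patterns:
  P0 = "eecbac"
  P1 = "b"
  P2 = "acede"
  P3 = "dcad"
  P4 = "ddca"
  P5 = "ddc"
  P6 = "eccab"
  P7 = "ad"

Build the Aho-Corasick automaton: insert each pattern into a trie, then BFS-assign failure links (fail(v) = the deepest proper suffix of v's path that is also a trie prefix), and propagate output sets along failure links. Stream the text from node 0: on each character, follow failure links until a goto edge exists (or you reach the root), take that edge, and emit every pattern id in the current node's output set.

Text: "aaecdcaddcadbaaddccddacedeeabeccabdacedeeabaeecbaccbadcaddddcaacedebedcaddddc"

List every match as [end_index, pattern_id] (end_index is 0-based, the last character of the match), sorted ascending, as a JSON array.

Build automaton:
Trie nodes:
  0='ε' goto a→8 b→7 d→13 e→1
  1='e' goto c→20 e→2
  2='ee' goto c→3
  3='eec' goto b→4
  4='eecb' goto a→5
  5='eecba' goto c→6
  6='eecbac' goto ·  ←P0
  7='b' goto ·  ←P1
  8='a' goto c→9 d→24
  9='ac' goto e→10
  10='ace' goto d→11
  11='aced' goto e→12
  12='acede' goto ·  ←P2
  13='d' goto c→14 d→17
  14='dc' goto a→15
  15='dca' goto d→16
  16='dcad' goto ·  ←P3
  17='dd' goto c→18
  18='ddc' goto a→19  ←P5
  19='ddca' goto ·  ←P4
  20='ec' goto c→21
  21='ecc' goto a→22
  22='ecca' goto b→23
  23='eccab' goto ·  ←P6
  24='ad' goto ·  ←P7

Failure links (BFS by depth):
  n1('e'): parent n0 fail=0; on 'e' 0 → fail=0;  out ∅∪∅=∅
  n7('b'): parent n0 fail=0; on 'b' 0 → fail=0;  out {1}∪∅={1}
  n8('a'): parent n0 fail=0; on 'a' 0 → fail=0;  out ∅∪∅=∅
  n13('d'): parent n0 fail=0; on 'd' 0 → fail=0;  out ∅∪∅=∅
  n2('ee'): parent n1 fail=0; on 'e' 0 → fail=1;  out ∅∪∅=∅
  n9('ac'): parent n8 fail=0; on 'c' 0 → fail=0;  out ∅∪∅=∅
  n14('dc'): parent n13 fail=0; on 'c' 0 → fail=0;  out ∅∪∅=∅
  n17('dd'): parent n13 fail=0; on 'd' 0 → fail=13;  out ∅∪∅=∅
  n20('ec'): parent n1 fail=0; on 'c' 0 → fail=0;  out ∅∪∅=∅
  n24('ad'): parent n8 fail=0; on 'd' 0 → fail=13;  out {7}∪∅={7}
  n3('eec'): parent n2 fail=1; on 'c' 1 → fail=20;  out ∅∪∅=∅
  n10('ace'): parent n9 fail=0; on 'e' 0 → fail=1;  out ∅∪∅=∅
  n15('dca'): parent n14 fail=0; on 'a' 0 → fail=8;  out ∅∪∅=∅
  n18('ddc'): parent n17 fail=13; on 'c' 13 → fail=14;  out {5}∪∅={5}
  n21('ecc'): parent n20 fail=0; on 'c' 0 → fail=0;  out ∅∪∅=∅
  n4('eecb'): parent n3 fail=20; on 'b' 20→0 → fail=7;  out ∅∪{1}={1}
  n11('aced'): parent n10 fail=1; on 'd' 1→0 → fail=13;  out ∅∪∅=∅
  n16('dcad'): parent n15 fail=8; on 'd' 8 → fail=24;  out {3}∪{7}={3,7}
  n19('ddca'): parent n18 fail=14; on 'a' 14 → fail=15;  out {4}∪∅={4}
  n22('ecca'): parent n21 fail=0; on 'a' 0 → fail=8;  out ∅∪∅=∅
  n5('eecba'): parent n4 fail=7; on 'a' 7→0 → fail=8;  out ∅∪∅=∅
  n12('acede'): parent n11 fail=13; on 'e' 13→0 → fail=1;  out {2}∪∅={2}
  n23('eccab'): parent n22 fail=8; on 'b' 8→0 → fail=7;  out {6}∪{1}={1,6}
  n6('eecbac'): parent n5 fail=8; on 'c' 8 → fail=9;  out {0}∪∅={0}

Run:
i=0 'a': node 0→8
i=1 'a': node 8→8 ·f
i=2 'e': node 8→1 ·f
i=3 'c': node 1→20
i=4 'd': node 20→13 ·f
i=5 'c': node 13→14
i=6 'a': node 14→15
i=7 'd': node 15→16  emit P3@[4:7],P7@[6:7]
i=8 'd': node 16→17 ·f
i=9 'c': node 17→18  emit P5@[7:9]
i=10 'a': node 18→19  emit P4@[7:10]
i=11 'd': node 19→16 ·f  emit P3@[8:11],P7@[10:11]
i=12 'b': node 16→7 ·f  emit P1@[12:12]
i=13 'a': node 7→8 ·f
i=14 'a': node 8→8 ·f
i=15 'd': node 8→24  emit P7@[14:15]
i=16 'd': node 24→17 ·f
i=17 'c': node 17→18  emit P5@[15:17]
i=18 'c': node 18→0 ·f
i=19 'd': node 0→13
i=20 'd': node 13→17
i=21 'a': node 17→8 ·f
i=22 'c': node 8→9
i=23 'e': node 9→10
i=24 'd': node 10→11
i=25 'e': node 11→12  emit P2@[21:25]
i=26 'e': node 12→2 ·f
i=27 'a': node 2→8 ·f
i=28 'b': node 8→7 ·f  emit P1@[28:28]
i=29 'e': node 7→1 ·f
i=30 'c': node 1→20
i=31 'c': node 20→21
i=32 'a': node 21→22
i=33 'b': node 22→23  emit P1@[33:33],P6@[29:33]
i=34 'd': node 23→13 ·f
i=35 'a': node 13→8 ·f
i=36 'c': node 8→9
i=37 'e': node 9→10
i=38 'd': node 10→11
i=39 'e': node 11→12  emit P2@[35:39]
i=40 'e': node 12→2 ·f
i=41 'a': node 2→8 ·f
i=42 'b': node 8→7 ·f  emit P1@[42:42]
i=43 'a': node 7→8 ·f
i=44 'e': node 8→1 ·f
i=45 'e': node 1→2
i=46 'c': node 2→3
i=47 'b': node 3→4  emit P1@[47:47]
i=48 'a': node 4→5
i=49 'c': node 5→6  emit P0@[44:49]
i=50 'c': node 6→0 ·f
i=51 'b': node 0→7  emit P1@[51:51]
i=52 'a': node 7→8 ·f
i=53 'd': node 8→24  emit P7@[52:53]
i=54 'c': node 24→14 ·f
i=55 'a': node 14→15
i=56 'd': node 15→16  emit P3@[53:56],P7@[55:56]
i=57 'd': node 16→17 ·f
i=58 'd': node 17→17 ·f
i=59 'd': node 17→17 ·f
i=60 'c': node 17→18  emit P5@[58:60]
i=61 'a': node 18→19  emit P4@[58:61]
i=62 'a': node 19→8 ·f
i=63 'c': node 8→9
i=64 'e': node 9→10
i=65 'd': node 10→11
i=66 'e': node 11→12  emit P2@[62:66]
i=67 'b': node 12→7 ·f  emit P1@[67:67]
i=68 'e': node 7→1 ·f
i=69 'd': node 1→13 ·f
i=70 'c': node 13→14
i=71 'a': node 14→15
i=72 'd': node 15→16  emit P3@[69:72],P7@[71:72]
i=73 'd': node 16→17 ·f
i=74 'd': node 17→17 ·f
i=75 'd': node 17→17 ·f
i=76 'c': node 17→18  emit P5@[74:76]

Result: [[7,3],[7,7],[9,5],[10,4],[11,3],[11,7],[12,1],[15,7],[17,5],[25,2],[28,1],[33,1],[33,6],[39,2],[42,1],[47,1],[49,0],[51,1],[53,7],[56,3],[56,7],[60,5],[61,4],[66,2],[67,1],[72,3],[72,7],[76,5]]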